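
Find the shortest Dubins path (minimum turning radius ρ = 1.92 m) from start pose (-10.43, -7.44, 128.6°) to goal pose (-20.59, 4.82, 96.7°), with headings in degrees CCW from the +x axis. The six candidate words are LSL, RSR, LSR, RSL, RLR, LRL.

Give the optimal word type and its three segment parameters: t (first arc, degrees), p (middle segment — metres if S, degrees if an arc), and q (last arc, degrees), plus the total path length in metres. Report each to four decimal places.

Let ψ = atan2(Δy, Δx) = atan2(12.26, -10.16) = 129.6489° be the start→goal bearing.
Normalize: d = |goal − start| / ρ = 15.922726/1.92 = 8.293086, α = (θ_start − ψ) mod 360° = 358.9511° = 6.264878 rad, β = (θ_goal − ψ) mod 360° = 327.0511° = 5.708118 rad.
Common terms: sin α = -0.018306, cos α = 0.999832, sin β = -0.543891, cos β = 0.839156, cos(α−β) = 0.848972, d² = 68.775282. Work in radians in the unit-radius frame; every candidate has L = ρ·(t + p + q).
LSL: p² = 2 + d² − 2cos(α−β) + 2d(sin α − sin β) = 77.794783; p = √p² = 8.820135; φ = atan2(cos β − cos α, d + sin α − sin β) = -0.018218 rad; t = (φ − α) mod 2π = 0.000089 rad, q = (β − φ) mod 2π = 5.726336 rad → L = 1.92·(0.000089 + 8.820135 + 5.726336) = 1.92·14.546560 = 27.929396 m
RSR: p² = 2 + d² − 2cos(α−β) + 2d(sin β − sin α) = 60.359895; p = √p² = 7.769163; φ = atan2(cos α − cos β, d − sin α + sin β) = 0.020683 rad; t = (α − φ) mod 2π = 6.244195 rad, q = (φ − β) mod 2π = 0.595750 rad → L = 1.92·(6.244195 + 7.769163 + 0.595750) = 1.92·14.609108 = 28.049488 m
LSR: p² = d² − 2 + 2cos(α−β) + 2d(sin α + sin β) = 59.148523; p = √p² = 7.690808; φ = atan2(−cos α − cos β, d + sin α + sin β) − atan2(−2, p) = 0.020880 rad; t = (φ − α) mod 2π = 0.039188 rad, q = (φ − β) mod 2π = 0.595948 rad → L = 1.92·(0.039188 + 7.690808 + 0.595948) = 1.92·8.325943 = 15.985811 m
RSL: p² = d² − 2 + 2cos(α−β) − 2d(sin α + sin β) = 77.797928; p = √p² = 8.820313; φ = atan2(cos α + cos β, d − sin α − sin β) − atan2(2, p) = -0.018218 rad; t = (α − φ) mod 2π = 6.283096 rad, q = (β − φ) mod 2π = 5.726336 rad → L = 1.92·(6.283096 + 8.820313 + 5.726336) = 1.92·20.829746 = 39.993112 m
RLR: c = (6 − d² + 2cos(α−β) + 2d(sin α − sin β))/8 = -6.544987, |c| > 1 → infeasible
LRL: c = (6 − d² + 2cos(α−β) − 2d(sin α − sin β))/8 = -8.724348, |c| > 1 → infeasible
Shortest: LSR with L = 15.985811 m ≈ 15.9858 m
Convert LSR to answer units (arcs ×180/π): t = 0.039188·180/π = 2.2453°, p = ρ·p = 1.92·7.690808 = 14.7664 m, q = 0.595948·180/π = 34.1453°, L = 15.9858 m.

LSR: t = 2.2453°, p = 14.7664 m, q = 34.1453°, L = 15.9858 m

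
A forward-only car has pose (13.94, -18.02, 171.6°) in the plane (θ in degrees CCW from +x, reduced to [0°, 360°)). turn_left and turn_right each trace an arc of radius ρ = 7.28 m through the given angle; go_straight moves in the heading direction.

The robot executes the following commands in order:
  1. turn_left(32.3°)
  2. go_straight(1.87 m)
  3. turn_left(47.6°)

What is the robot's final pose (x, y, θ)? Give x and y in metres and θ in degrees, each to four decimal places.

(4.2631, -23.6695, 251.5000°)

set_pose: (x, y, θ) = (13.9400, -18.0200, 171.6000°), ρ = 7.28
turn_left(32.3°): centre at ρ to the left, rotate +32.3° → (9.9271, -18.5661, 203.9000°)
go_straight(1.87): x += 1.87·cos θ, y += 1.87·sin θ → (8.2174, -19.3237, 203.9000°)
turn_left(47.6°): centre at ρ to the left, rotate +47.6° → (4.2631, -23.6695, 251.5000°)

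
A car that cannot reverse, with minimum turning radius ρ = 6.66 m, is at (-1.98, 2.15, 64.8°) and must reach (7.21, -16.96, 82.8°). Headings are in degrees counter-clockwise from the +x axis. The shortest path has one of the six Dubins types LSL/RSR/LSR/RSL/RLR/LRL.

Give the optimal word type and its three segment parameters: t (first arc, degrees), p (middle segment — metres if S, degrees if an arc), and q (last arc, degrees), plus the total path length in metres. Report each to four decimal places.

RSR: t = 125.0684°, p = 19.7027 m, q = 216.9316°, L = 59.4565 m

Let ψ = atan2(Δy, Δx) = atan2(-19.11, 9.19) = -64.3171° be the start→goal bearing.
Normalize: d = |goal − start| / ρ = 21.204910/6.66 = 3.183920, α = (θ_start − ψ) mod 360° = 129.1171° = 2.253518 rad, β = (θ_goal − ψ) mod 360° = 147.1171° = 2.567678 rad.
Common terms: sin α = 0.775858, cos α = -0.630907, sin β = 0.542924, cos β = -0.839782, cos(α−β) = 0.951057, d² = 10.137349. Work in radians in the unit-radius frame; every candidate has L = ρ·(t + p + q).
LSL: p² = 2 + d² − 2cos(α−β) + 2d(sin α − sin β) = 11.718525; p = √p² = 3.423233; φ = atan2(cos β − cos α, d + sin α − sin β) = -0.061055 rad; t = (φ − α) mod 2π = 3.968612 rad, q = (β − φ) mod 2π = 2.628732 rad → L = 6.66·(3.968612 + 3.423233 + 2.628732) = 6.66·10.020578 = 66.737047 m
RSR: p² = 2 + d² − 2cos(α−β) + 2d(sin β − sin α) = 8.751948; p = √p² = 2.958369; φ = atan2(cos α − cos β, d − sin α + sin β) = 0.070663 rad; t = (α − φ) mod 2π = 2.182855 rad, q = (φ − β) mod 2π = 3.786171 rad → L = 6.66·(2.182855 + 2.958369 + 3.786171) = 6.66·8.927395 = 59.456451 m
LSR: p² = d² − 2 + 2cos(α−β) + 2d(sin α + sin β) = 18.437256; p = √p² = 4.293863; φ = atan2(−cos α − cos β, d + sin α + sin β) − atan2(−2, p) = 0.751599 rad; t = (φ − α) mod 2π = 4.781266 rad, q = (φ − β) mod 2π = 4.467107 rad → L = 6.66·(4.781266 + 4.293863 + 4.467107) = 6.66·13.542236 = 90.191292 m
RSL: p² = d² − 2 + 2cos(α−β) − 2d(sin α + sin β) = 1.641668; p = √p² = 1.281276; φ = atan2(cos α + cos β, d − sin α − sin β) − atan2(2, p) = -1.668729 rad; t = (α − φ) mod 2π = 3.922248 rad, q = (β − φ) mod 2π = 4.236407 rad → L = 6.66·(3.922248 + 1.281276 + 4.236407) = 6.66·9.439930 = 62.869936 m
RLR: c = (6 − d² + 2cos(α−β) + 2d(sin α − sin β))/8 = -0.093993; p = 2π − arccos c = 4.618257 rad; φ = atan2(cos α − cos β, d − sin α + sin β) = 0.070663 rad; t = (α − φ + p/2) mod 2π = 4.491983 rad, q = (α − β − t + p) mod 2π = 6.095299 rad → L = 6.66·(4.491983 + 4.618257 + 6.095299) = 6.66·15.205539 = 101.268891 m
LRL: c = (6 − d² + 2cos(α−β) − 2d(sin α − sin β))/8 = -0.464816; p = 2π − arccos c = 4.228963 rad; φ = atan2(cos β − cos α, d + sin α − sin β) = -0.061055 rad; t = (φ − α + p/2) mod 2π = 6.083094 rad, q = (β − α − t + p) mod 2π = 4.743214 rad → L = 6.66·(6.083094 + 4.228963 + 4.743214) = 6.66·15.055270 = 100.268098 m
Shortest: RSR with L = 59.456451 m ≈ 59.4565 m
Convert RSR to answer units (arcs ×180/π): t = 2.182855·180/π = 125.0684°, p = ρ·p = 6.66·2.958369 = 19.7027 m, q = 3.786171·180/π = 216.9316°, L = 59.4565 m.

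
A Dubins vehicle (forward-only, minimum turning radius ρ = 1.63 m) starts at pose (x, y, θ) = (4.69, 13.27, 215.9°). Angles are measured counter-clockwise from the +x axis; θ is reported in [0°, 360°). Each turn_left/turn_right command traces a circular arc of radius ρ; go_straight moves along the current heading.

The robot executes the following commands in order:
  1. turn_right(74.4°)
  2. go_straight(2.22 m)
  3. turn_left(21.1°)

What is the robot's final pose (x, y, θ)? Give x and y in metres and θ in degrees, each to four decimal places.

set_pose: (x, y, θ) = (4.6900, 13.2700, 215.9000°), ρ = 1.63
turn_right(74.4°): centre at ρ to the right, rotate −74.4° → (2.7195, 13.3147, 141.5000°)
go_straight(2.22): x += 2.22·cos θ, y += 2.22·sin θ → (0.9821, 14.6967, 141.5000°)
turn_left(21.1°): centre at ρ to the left, rotate +21.1° → (0.4549, 14.9765, 162.6000°)

(0.4549, 14.9765, 162.6000°)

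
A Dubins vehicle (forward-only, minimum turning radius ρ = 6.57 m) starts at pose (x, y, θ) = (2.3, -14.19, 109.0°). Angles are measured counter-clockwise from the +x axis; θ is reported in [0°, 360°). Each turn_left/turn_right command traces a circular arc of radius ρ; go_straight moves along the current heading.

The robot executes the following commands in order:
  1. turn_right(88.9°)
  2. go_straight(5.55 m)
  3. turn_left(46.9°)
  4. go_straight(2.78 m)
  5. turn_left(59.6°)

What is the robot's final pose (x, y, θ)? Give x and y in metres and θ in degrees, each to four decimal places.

(15.5691, 8.6722, 126.6000°)

set_pose: (x, y, θ) = (2.3000, -14.1900, 109.0000°), ρ = 6.57
turn_right(88.9°): centre at ρ to the right, rotate −88.9° → (6.2542, -5.8812, 20.1000°)
go_straight(5.55): x += 5.55·cos θ, y += 5.55·sin θ → (11.4662, -3.9739, 20.1000°)
turn_left(46.9°): centre at ρ to the left, rotate +46.9° → (15.2561, -0.3711, 67.0000°)
go_straight(2.78): x += 2.78·cos θ, y += 2.78·sin θ → (16.3423, 2.1879, 67.0000°)
turn_left(59.6°): centre at ρ to the left, rotate +59.6° → (15.5691, 8.6722, 126.6000°)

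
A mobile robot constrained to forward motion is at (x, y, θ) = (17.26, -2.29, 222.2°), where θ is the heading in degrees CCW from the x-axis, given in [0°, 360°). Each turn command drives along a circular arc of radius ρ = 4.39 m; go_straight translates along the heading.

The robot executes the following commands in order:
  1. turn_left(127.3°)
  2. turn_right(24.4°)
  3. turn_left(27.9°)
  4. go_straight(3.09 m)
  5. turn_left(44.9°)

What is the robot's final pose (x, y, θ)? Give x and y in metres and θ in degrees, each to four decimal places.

(29.3959, -10.8148, 37.9000°)

set_pose: (x, y, θ) = (17.2600, -2.2900, 222.2000°), ρ = 4.39
turn_left(127.3°): centre at ρ to the left, rotate +127.3° → (19.4088, -9.8586, 349.5000°)
turn_right(24.4°): centre at ρ to the right, rotate −24.4° → (21.1205, -10.5746, 325.1000°)
turn_left(27.9°): centre at ρ to the left, rotate +27.9° → (23.0973, -11.3315, 353.0000°)
go_straight(3.09): x += 3.09·cos θ, y += 3.09·sin θ → (26.1642, -11.7080, 353.0000°)
turn_left(44.9°): centre at ρ to the left, rotate +44.9° → (29.3959, -10.8148, 397.9000° ≡ 37.9000°)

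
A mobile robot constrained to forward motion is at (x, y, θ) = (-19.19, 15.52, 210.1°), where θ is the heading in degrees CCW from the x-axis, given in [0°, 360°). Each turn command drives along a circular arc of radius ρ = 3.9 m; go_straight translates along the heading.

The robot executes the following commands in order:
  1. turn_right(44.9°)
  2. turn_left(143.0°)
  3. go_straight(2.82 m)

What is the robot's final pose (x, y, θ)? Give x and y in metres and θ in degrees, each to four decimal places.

(-24.4593, 6.7250, 308.2000°)

set_pose: (x, y, θ) = (-19.1900, 15.5200, 210.1000°), ρ = 3.9
turn_right(44.9°): centre at ρ to the right, rotate −44.9° → (-22.1421, 15.1235, 165.2000°)
turn_left(143.0°): centre at ρ to the left, rotate +143.0° → (-26.2032, 8.9411, 308.2000°)
go_straight(2.82): x += 2.82·cos θ, y += 2.82·sin θ → (-24.4593, 6.7250, 308.2000°)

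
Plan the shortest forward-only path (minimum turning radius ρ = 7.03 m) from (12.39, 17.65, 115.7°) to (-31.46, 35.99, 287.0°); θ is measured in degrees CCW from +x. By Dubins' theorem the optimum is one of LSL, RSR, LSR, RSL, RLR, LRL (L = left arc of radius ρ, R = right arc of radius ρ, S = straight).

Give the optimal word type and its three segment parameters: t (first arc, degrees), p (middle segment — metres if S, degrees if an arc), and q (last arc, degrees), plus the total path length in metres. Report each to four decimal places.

LSL: t = 27.0161°, p = 38.7015 m, q = 144.2839°, L = 59.7194 m

Let ψ = atan2(Δy, Δx) = atan2(18.34, -43.85) = 157.3032° be the start→goal bearing.
Normalize: d = |goal − start| / ρ = 47.530812/7.03 = 6.761140, α = (θ_start − ψ) mod 360° = 318.3968° = 5.557073 rad, β = (θ_goal − ψ) mod 360° = 129.6968° = 2.263637 rad.
Common terms: sin α = -0.663968, cos α = 0.747761, sin β = 0.769435, cos β = -0.638725, cos(α−β) = -0.988494, d² = 45.713010. Work in radians in the unit-radius frame; every candidate has L = ρ·(t + p + q).
LSL: p² = 2 + d² − 2cos(α−β) + 2d(sin α − sin β) = 30.307128; p = √p² = 5.505191; φ = atan2(cos β − cos α, d + sin α − sin β) = -0.254592 rad; t = (φ − α) mod 2π = 0.471520 rad, q = (β − φ) mod 2π = 2.518229 rad → L = 7.03·(0.471520 + 5.505191 + 2.518229) = 7.03·8.494940 = 59.719429 m
RSR: p² = 2 + d² − 2cos(α−β) + 2d(sin β − sin α) = 69.072867; p = √p² = 8.311009; φ = atan2(cos α − cos β, d − sin α + sin β) = 0.167609 rad; t = (α − φ) mod 2π = 5.389464 rad, q = (φ − β) mod 2π = 4.187158 rad → L = 7.03·(5.389464 + 8.311009 + 4.187158) = 7.03·17.887630 = 125.750042 m
LSR: p² = d² − 2 + 2cos(α−β) + 2d(sin α + sin β) = 43.162181; p = √p² = 6.569793; φ = atan2(−cos α − cos β, d + sin α + sin β) − atan2(−2, p) = 0.279632 rad; t = (φ − α) mod 2π = 1.005745 rad, q = (φ − β) mod 2π = 4.299181 rad → L = 7.03·(1.005745 + 6.569793 + 4.299181) = 7.03·11.874719 = 83.479272 m
RSL: p² = d² − 2 + 2cos(α−β) − 2d(sin α + sin β) = 40.309864; p = √p² = 6.349005; φ = atan2(cos α + cos β, d − sin α − sin β) − atan2(2, p) = -0.288789 rad; t = (α − φ) mod 2π = 5.845862 rad, q = (β − φ) mod 2π = 2.552426 rad → L = 7.03·(5.845862 + 6.349005 + 2.552426) = 7.03·14.747293 = 103.673466 m
RLR: c = (6 − d² + 2cos(α−β) + 2d(sin α − sin β))/8 = -7.634108, |c| > 1 → infeasible
LRL: c = (6 − d² + 2cos(α−β) − 2d(sin α − sin β))/8 = -2.788391, |c| > 1 → infeasible
Shortest: LSL with L = 59.719429 m ≈ 59.7194 m
Convert LSL to answer units (arcs ×180/π): t = 0.471520·180/π = 27.0161°, p = ρ·p = 7.03·5.505191 = 38.7015 m, q = 2.518229·180/π = 144.2839°, L = 59.7194 m.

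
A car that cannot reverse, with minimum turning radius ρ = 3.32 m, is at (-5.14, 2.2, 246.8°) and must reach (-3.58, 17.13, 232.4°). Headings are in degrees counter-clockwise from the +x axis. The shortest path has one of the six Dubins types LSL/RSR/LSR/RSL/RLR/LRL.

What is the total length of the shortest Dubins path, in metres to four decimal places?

34.2835 m

Let ψ = atan2(Δy, Δx) = atan2(14.93, 1.56) = 84.0349° be the start→goal bearing.
Normalize: d = |goal − start| / ρ = 15.011279/3.32 = 4.521470, α = (θ_start − ψ) mod 360° = 162.7651° = 2.840786 rad, β = (θ_goal − ψ) mod 360° = 148.3651° = 2.589459 rad.
Common terms: sin α = 0.296291, cos α = -0.955098, sin β = 0.524505, cos β = -0.851407, cos(α−β) = 0.968583, d² = 20.443687. Work in radians in the unit-radius frame; every candidate has L = ρ·(t + p + q).
LSL: p² = 2 + d² − 2cos(α−β) + 2d(sin α − sin β) = 18.442790; p = √p² = 4.294507; φ = atan2(cos β − cos α, d + sin α − sin β) = 0.024147 rad; t = (φ − α) mod 2π = 3.466547 rad, q = (β − φ) mod 2π = 2.565311 rad → L = 3.32·(3.466547 + 4.294507 + 2.565311) = 3.32·10.326365 = 34.283531 m
RSR: p² = 2 + d² − 2cos(α−β) + 2d(sin β − sin α) = 22.570252; p = √p² = 4.750816; φ = atan2(cos α − cos β, d − sin α + sin β) = -0.021828 rad; t = (α − φ) mod 2π = 2.862614 rad, q = (φ − β) mod 2π = 3.671899 rad → L = 3.32·(2.862614 + 4.750816 + 3.671899) = 3.32·11.285329 = 37.467291 m
LSR: p² = d² − 2 + 2cos(α−β) + 2d(sin α + sin β) = 27.803262; p = √p² = 5.272880; φ = atan2(−cos α − cos β, d + sin α + sin β) − atan2(−2, p) = 0.688617 rad; t = (φ − α) mod 2π = 4.131016 rad, q = (φ − β) mod 2π = 4.382344 rad → L = 3.32·(4.131016 + 5.272880 + 4.382344) = 3.32·13.786240 = 45.770315 m
RSL: p² = d² − 2 + 2cos(α−β) − 2d(sin α + sin β) = 12.958446; p = √p² = 3.599784; φ = atan2(cos α + cos β, d − sin α − sin β) − atan2(2, p) = -0.961251 rad; t = (α − φ) mod 2π = 3.802037 rad, q = (β − φ) mod 2π = 3.550710 rad → L = 3.32·(3.802037 + 3.599784 + 3.550710) = 3.32·10.952532 = 36.362405 m
RLR: c = (6 − d² + 2cos(α−β) + 2d(sin α − sin β))/8 = -1.821282, |c| > 1 → infeasible
LRL: c = (6 − d² + 2cos(α−β) − 2d(sin α − sin β))/8 = -1.305349, |c| > 1 → infeasible
Shortest: LSL with L = 34.283531 m ≈ 34.2835 m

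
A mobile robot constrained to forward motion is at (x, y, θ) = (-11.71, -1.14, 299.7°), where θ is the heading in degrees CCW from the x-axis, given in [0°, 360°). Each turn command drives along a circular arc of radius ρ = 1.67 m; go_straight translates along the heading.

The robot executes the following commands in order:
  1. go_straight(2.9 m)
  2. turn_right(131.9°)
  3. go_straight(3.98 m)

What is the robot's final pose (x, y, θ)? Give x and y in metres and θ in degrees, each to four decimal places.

(-15.9668, -5.2777, 167.8000°)

set_pose: (x, y, θ) = (-11.7100, -1.1400, 299.7000°), ρ = 1.67
go_straight(2.9): x += 2.9·cos θ, y += 2.9·sin θ → (-10.2732, -3.6590, 299.7000°)
turn_right(131.9°): centre at ρ to the right, rotate −131.9° → (-12.0767, -6.1187, 167.8000°)
go_straight(3.98): x += 3.98·cos θ, y += 3.98·sin θ → (-15.9668, -5.2777, 167.8000°)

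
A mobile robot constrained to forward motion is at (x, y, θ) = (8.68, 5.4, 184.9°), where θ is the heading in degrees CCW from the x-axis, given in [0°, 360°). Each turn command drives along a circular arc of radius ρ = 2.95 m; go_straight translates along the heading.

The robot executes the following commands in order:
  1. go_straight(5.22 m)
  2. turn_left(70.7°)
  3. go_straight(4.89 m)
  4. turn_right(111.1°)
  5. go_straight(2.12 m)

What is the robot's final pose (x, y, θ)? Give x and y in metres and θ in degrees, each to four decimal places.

(-6.6387, -2.4247, 144.5000°)

set_pose: (x, y, θ) = (8.6800, 5.4000, 184.9000°), ρ = 2.95
go_straight(5.22): x += 5.22·cos θ, y += 5.22·sin θ → (3.4791, 4.9541, 184.9000°)
turn_left(70.7°): centre at ρ to the left, rotate +70.7° → (0.8737, 2.7485, 255.6000°)
go_straight(4.89): x += 4.89·cos θ, y += 4.89·sin θ → (-0.3424, -1.9878, 255.6000°)
turn_right(111.1°): centre at ρ to the right, rotate −111.1° → (-4.9128, -3.6558, 144.5000°)
go_straight(2.12): x += 2.12·cos θ, y += 2.12·sin θ → (-6.6387, -2.4247, 144.5000°)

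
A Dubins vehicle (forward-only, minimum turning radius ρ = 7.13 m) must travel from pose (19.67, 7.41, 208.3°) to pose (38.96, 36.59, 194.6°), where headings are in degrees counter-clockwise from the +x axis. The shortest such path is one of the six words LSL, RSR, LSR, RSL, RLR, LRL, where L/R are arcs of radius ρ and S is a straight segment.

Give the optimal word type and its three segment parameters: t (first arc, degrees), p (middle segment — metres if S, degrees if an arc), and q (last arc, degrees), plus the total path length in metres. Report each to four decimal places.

RSL: t = 204.3074°, p = 25.5223 m, q = 190.6074°, L = 74.6663 m

Let ψ = atan2(Δy, Δx) = atan2(29.18, 19.29) = 56.5325° be the start→goal bearing.
Normalize: d = |goal − start| / ρ = 34.979658/7.13 = 4.905983, α = (θ_start − ψ) mod 360° = 151.7675° = 2.648842 rad, β = (θ_goal − ψ) mod 360° = 138.0675° = 2.409732 rad.
Common terms: sin α = 0.473051, cos α = -0.881035, sin β = 0.668255, cos β = -0.743932, cos(α−β) = 0.971549, d² = 24.068669. Work in radians in the unit-radius frame; every candidate has L = ρ·(t + p + q).
LSL: p² = 2 + d² − 2cos(α−β) + 2d(sin α − sin β) = 22.210236; p = √p² = 4.712774; φ = atan2(cos β − cos α, d + sin α − sin β) = 0.029096 rad; t = (φ − α) mod 2π = 3.663439 rad, q = (β − φ) mod 2π = 2.380636 rad → L = 7.13·(3.663439 + 4.712774 + 2.380636) = 7.13·10.756849 = 76.696332 m
RSR: p² = 2 + d² − 2cos(α−β) + 2d(sin β − sin α) = 26.040905; p = √p² = 5.103029; φ = atan2(cos α − cos β, d − sin α + sin β) = -0.026870 rad; t = (α − φ) mod 2π = 2.675712 rad, q = (φ − β) mod 2π = 3.846583 rad → L = 7.13·(2.675712 + 5.103029 + 3.846583) = 7.13·11.625324 = 82.888563 m
LSR: p² = d² − 2 + 2cos(α−β) + 2d(sin α + sin β) = 35.210225; p = √p² = 5.933820; φ = atan2(−cos α − cos β, d + sin α + sin β) − atan2(−2, p) = 0.587602 rad; t = (φ − α) mod 2π = 4.221945 rad, q = (φ − β) mod 2π = 4.461055 rad → L = 7.13·(4.221945 + 5.933820 + 4.461055) = 7.13·14.616821 = 104.217933 m
RSL: p² = d² − 2 + 2cos(α−β) − 2d(sin α + sin β) = 12.813309; p = √p² = 3.579568; φ = atan2(cos α + cos β, d − sin α − sin β) − atan2(2, p) = -0.916996 rad; t = (α − φ) mod 2π = 3.565838 rad, q = (β − φ) mod 2π = 3.326728 rad → L = 7.13·(3.565838 + 3.579568 + 3.326728) = 7.13·10.472133 = 74.666311 m
RLR: c = (6 − d² + 2cos(α−β) + 2d(sin α − sin β))/8 = -2.255113, |c| > 1 → infeasible
LRL: c = (6 − d² + 2cos(α−β) − 2d(sin α − sin β))/8 = -1.776279, |c| > 1 → infeasible
Shortest: RSL with L = 74.666311 m ≈ 74.6663 m
Convert RSL to answer units (arcs ×180/π): t = 3.565838·180/π = 204.3074°, p = ρ·p = 7.13·3.579568 = 25.5223 m, q = 3.326728·180/π = 190.6074°, L = 74.6663 m.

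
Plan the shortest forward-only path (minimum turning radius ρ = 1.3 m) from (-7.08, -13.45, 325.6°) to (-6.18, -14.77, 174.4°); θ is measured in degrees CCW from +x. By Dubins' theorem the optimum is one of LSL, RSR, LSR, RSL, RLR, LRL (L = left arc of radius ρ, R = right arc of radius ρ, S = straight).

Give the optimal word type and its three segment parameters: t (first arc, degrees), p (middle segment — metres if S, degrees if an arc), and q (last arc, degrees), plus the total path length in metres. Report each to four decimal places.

LRL: t = 79.8500°, p = 269.6976°, q = 38.6476°, L = 8.8079 m

Let ψ = atan2(Δy, Δx) = atan2(-1.32, 0.90) = -55.7131° be the start→goal bearing.
Normalize: d = |goal − start| / ρ = 1.597623/1.3 = 1.228941, α = (θ_start − ψ) mod 360° = 21.3131° = 0.371984 rad, β = (θ_goal − ψ) mod 360° = 230.1131° = 4.016232 rad.
Common terms: sin α = 0.363465, cos α = 0.931608, sin β = -0.767312, cos β = -0.641274, cos(α−β) = -0.876307, d² = 1.510296. Work in radians in the unit-radius frame; every candidate has L = ρ·(t + p + q).
LSL: p² = 2 + d² − 2cos(α−β) + 2d(sin α − sin β) = 8.042225; p = √p² = 2.835882; φ = atan2(cos β − cos α, d + sin α − sin β) = -0.587925 rad; t = (φ − α) mod 2π = 5.323276 rad, q = (β − φ) mod 2π = 4.604157 rad → L = 1.3·(5.323276 + 2.835882 + 4.604157) = 1.3·12.763314 = 16.592309 m
RSR: p² = 2 + d² − 2cos(α−β) + 2d(sin β − sin α) = 2.483594; p = √p² = 1.575942; φ = atan2(cos α − cos β, d − sin α + sin β) = 1.508467 rad; t = (α − φ) mod 2π = 5.146703 rad, q = (φ − β) mod 2π = 3.775420 rad → L = 1.3·(5.146703 + 1.575942 + 3.775420) = 1.3·10.498065 = 13.647485 m
LSR: p² = d² − 2 + 2cos(α−β) + 2d(sin α + sin β) = -3.234927 < 0 → infeasible
RSL: p² = d² − 2 + 2cos(α−β) − 2d(sin α + sin β) = -1.249708 < 0 → infeasible
RLR: c = (6 − d² + 2cos(α−β) + 2d(sin α − sin β))/8 = 0.689551; p = 2π − arccos c = 5.473258 rad; φ = atan2(cos α − cos β, d − sin α + sin β) = 1.508467 rad; t = (α − φ + p/2) mod 2π = 1.600146 rad, q = (α − β − t + p) mod 2π = 0.228864 rad → L = 1.3·(1.600146 + 5.473258 + 0.228864) = 1.3·7.302268 = 9.492948 m
LRL: c = (6 − d² + 2cos(α−β) − 2d(sin α − sin β))/8 = -0.005278; p = 2π − arccos c = 4.707111 rad; φ = atan2(cos β − cos α, d + sin α − sin β) = -0.587925 rad; t = (φ − α + p/2) mod 2π = 1.393646 rad, q = (β − α − t + p) mod 2π = 0.674527 rad → L = 1.3·(1.393646 + 4.707111 + 0.674527) = 1.3·6.775284 = 8.807869 m
Shortest: LRL with L = 8.807869 m ≈ 8.8079 m
Convert LRL to answer units (arcs ×180/π): t = 1.393646·180/π = 79.8500°, p = 4.707111·180/π = 269.6976°, q = 0.674527·180/π = 38.6476°, L = 8.8079 m.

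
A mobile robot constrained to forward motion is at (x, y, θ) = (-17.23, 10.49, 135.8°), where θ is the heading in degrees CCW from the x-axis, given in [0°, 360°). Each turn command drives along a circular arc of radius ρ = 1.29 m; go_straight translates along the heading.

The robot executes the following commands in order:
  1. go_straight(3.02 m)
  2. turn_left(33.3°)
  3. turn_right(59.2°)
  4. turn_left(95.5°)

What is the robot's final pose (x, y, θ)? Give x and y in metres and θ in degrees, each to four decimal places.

set_pose: (x, y, θ) = (-17.2300, 10.4900, 135.8000°), ρ = 1.29
go_straight(3.02): x += 3.02·cos θ, y += 3.02·sin θ → (-19.3951, 12.5954, 135.8000°)
turn_left(33.3°): centre at ρ to the left, rotate +33.3° → (-20.0505, 12.9374, 169.1000°)
turn_right(59.2°): centre at ρ to the right, rotate −59.2° → (-21.0195, 13.7650, 109.9000°)
turn_left(95.5°): centre at ρ to the left, rotate +95.5° → (-22.7858, 14.4912, 205.4000°)

(-22.7858, 14.4912, 205.4000°)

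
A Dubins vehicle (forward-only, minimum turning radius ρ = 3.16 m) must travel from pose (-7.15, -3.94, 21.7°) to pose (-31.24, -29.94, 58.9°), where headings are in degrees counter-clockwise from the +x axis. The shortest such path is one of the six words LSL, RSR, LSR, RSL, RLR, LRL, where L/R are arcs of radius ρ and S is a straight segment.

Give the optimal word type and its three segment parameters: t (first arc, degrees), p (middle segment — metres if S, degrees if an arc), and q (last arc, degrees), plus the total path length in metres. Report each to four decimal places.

RSR: t = 154.1024°, p = 33.4443 m, q = 168.6976°, L = 51.2475 m

Let ψ = atan2(Δy, Δx) = atan2(-26.00, -24.09) = -132.8163° be the start→goal bearing.
Normalize: d = |goal − start| / ρ = 35.444719/3.16 = 11.216683, α = (θ_start − ψ) mod 360° = 154.5163° = 2.696818 rad, β = (θ_goal − ψ) mod 360° = 191.7163° = 3.346081 rad.
Common terms: sin α = 0.430254, cos α = -0.902708, sin β = -0.203066, cos β = -0.979165, cos(α−β) = 0.796530, d² = 125.813982. Work in radians in the unit-radius frame; every candidate has L = ρ·(t + p + q).
LSL: p² = 2 + d² − 2cos(α−β) + 2d(sin α − sin β) = 140.428425; p = √p² = 11.850250; φ = atan2(cos β − cos α, d + sin α − sin β) = -0.006452 rad; t = (φ − α) mod 2π = 3.579915 rad, q = (β − φ) mod 2π = 3.352533 rad → L = 3.16·(3.579915 + 11.850250 + 3.352533) = 3.16·18.782698 = 59.353325 m
RSR: p² = 2 + d² − 2cos(α−β) + 2d(sin β − sin α) = 112.013419; p = √p² = 10.583639; φ = atan2(cos α − cos β, d − sin α + sin β) = 0.007224 rad; t = (α − φ) mod 2π = 2.689594 rad, q = (φ − β) mod 2π = 2.944329 rad → L = 3.16·(2.689594 + 10.583639 + 2.944329) = 3.16·16.217562 = 51.247496 m
LSR: p² = d² − 2 + 2cos(α−β) + 2d(sin α + sin β) = 130.503650; p = √p² = 11.423819; φ = atan2(−cos α − cos β, d + sin α + sin β) − atan2(−2, p) = 0.336301 rad; t = (φ − α) mod 2π = 3.922669 rad, q = (φ − β) mod 2π = 3.273406 rad → L = 3.16·(3.922669 + 11.423819 + 3.273406) = 3.16·18.619894 = 58.838865 m
RSL: p² = d² − 2 + 2cos(α−β) − 2d(sin α + sin β) = 120.310434; p = √p² = 10.968611; φ = atan2(cos α + cos β, d − sin α − sin β) − atan2(2, p) = -0.349955 rad; t = (α − φ) mod 2π = 3.046773 rad, q = (β − φ) mod 2π = 3.696036 rad → L = 3.16·(3.046773 + 10.968611 + 3.696036) = 3.16·17.711420 = 55.968087 m
RLR: c = (6 − d² + 2cos(α−β) + 2d(sin α − sin β))/8 = -13.001677, |c| > 1 → infeasible
LRL: c = (6 − d² + 2cos(α−β) − 2d(sin α − sin β))/8 = -16.553553, |c| > 1 → infeasible
Shortest: RSR with L = 51.247496 m ≈ 51.2475 m
Convert RSR to answer units (arcs ×180/π): t = 2.689594·180/π = 154.1024°, p = ρ·p = 3.16·10.583639 = 33.4443 m, q = 2.944329·180/π = 168.6976°, L = 51.2475 m.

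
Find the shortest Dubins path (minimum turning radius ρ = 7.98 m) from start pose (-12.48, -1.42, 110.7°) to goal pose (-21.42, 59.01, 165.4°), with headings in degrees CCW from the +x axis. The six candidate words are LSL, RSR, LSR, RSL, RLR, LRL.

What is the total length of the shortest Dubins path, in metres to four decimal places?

63.3316 m

Let ψ = atan2(Δy, Δx) = atan2(60.43, -8.94) = 98.4153° be the start→goal bearing.
Normalize: d = |goal − start| / ρ = 61.087712/7.98 = 7.655102, α = (θ_start − ψ) mod 360° = 12.2847° = 0.214409 rad, β = (θ_goal − ψ) mod 360° = 66.9847° = 1.169104 rad.
Common terms: sin α = 0.212770, cos α = 0.977102, sin β = 0.920401, cos β = 0.390977, cos(α−β) = 0.577858, d² = 58.600582. Work in radians in the unit-radius frame; every candidate has L = ρ·(t + p + q).
LSL: p² = 2 + d² − 2cos(α−β) + 2d(sin α − sin β) = 48.610894; p = √p² = 6.972151; φ = atan2(cos β − cos α, d + sin α − sin β) = -0.084166 rad; t = (φ − α) mod 2π = 5.984611 rad, q = (β − φ) mod 2π = 1.253270 rad → L = 7.98·(5.984611 + 6.972151 + 1.253270) = 7.98·14.210032 = 113.396053 m
RSR: p² = 2 + d² − 2cos(α−β) + 2d(sin β − sin α) = 70.278839; p = √p² = 8.383248; φ = atan2(cos α − cos β, d − sin α + sin β) = 0.069973 rad; t = (α − φ) mod 2π = 0.144435 rad, q = (φ − β) mod 2π = 5.184055 rad → L = 7.98·(0.144435 + 8.383248 + 5.184055) = 7.98·13.711738 = 109.419667 m
LSR: p² = d² − 2 + 2cos(α−β) + 2d(sin α + sin β) = 75.105365; p = √p² = 8.666335; φ = atan2(−cos α − cos β, d + sin α + sin β) − atan2(−2, p) = 0.072376 rad; t = (φ − α) mod 2π = 6.141152 rad, q = (φ − β) mod 2π = 5.186457 rad → L = 7.98·(6.141152 + 8.666335 + 5.186457) = 7.98·19.993945 = 159.551679 m
RSL: p² = d² − 2 + 2cos(α−β) − 2d(sin α + sin β) = 40.407229; p = √p² = 6.356668; φ = atan2(cos α + cos β, d − sin α − sin β) − atan2(2, p) = -0.098056 rad; t = (α − φ) mod 2π = 0.312465 rad, q = (β − φ) mod 2π = 1.267160 rad → L = 7.98·(0.312465 + 6.356668 + 1.267160) = 7.98·7.936293 = 63.331622 m
RLR: c = (6 − d² + 2cos(α−β) + 2d(sin α − sin β))/8 = -7.784855, |c| > 1 → infeasible
LRL: c = (6 − d² + 2cos(α−β) − 2d(sin α − sin β))/8 = -5.076362, |c| > 1 → infeasible
Shortest: RSL with L = 63.331622 m ≈ 63.3316 m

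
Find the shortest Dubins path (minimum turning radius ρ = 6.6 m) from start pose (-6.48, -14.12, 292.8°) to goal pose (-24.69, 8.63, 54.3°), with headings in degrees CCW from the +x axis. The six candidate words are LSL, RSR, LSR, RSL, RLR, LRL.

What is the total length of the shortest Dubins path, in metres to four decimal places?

Let ψ = atan2(Δy, Δx) = atan2(22.75, -18.21) = 128.6752° be the start→goal bearing.
Normalize: d = |goal − start| / ρ = 29.140463/6.6 = 4.415222, α = (θ_start − ψ) mod 360° = 164.1248° = 2.864519 rad, β = (θ_goal − ψ) mod 360° = 285.6248° = 4.985094 rad.
Common terms: sin α = 0.273542, cos α = -0.961860, sin β = -0.963046, cos β = 0.269337, cos(α−β) = -0.522499, d² = 19.494183. Work in radians in the unit-radius frame; every candidate has L = ρ·(t + p + q).
LSL: p² = 2 + d² − 2cos(α−β) + 2d(sin α − sin β) = 33.458802; p = √p² = 5.784358; φ = atan2(cos β − cos α, d + sin α − sin β) = 0.214490 rad; t = (φ − α) mod 2π = 3.633157 rad, q = (β − φ) mod 2π = 4.770604 rad → L = 6.6·(3.633157 + 5.784358 + 4.770604) = 6.6·14.188119 = 93.641583 m
RSR: p² = 2 + d² − 2cos(α−β) + 2d(sin β − sin α) = 11.619558; p = √p² = 3.408747; φ = atan2(cos α − cos β, d − sin α + sin β) = -0.369541 rad; t = (α − φ) mod 2π = 3.234060 rad, q = (φ − β) mod 2π = 0.928550 rad → L = 6.6·(3.234060 + 3.408747 + 0.928550) = 6.6·7.571358 = 49.970960 m
LSR: p² = d² − 2 + 2cos(α−β) + 2d(sin α + sin β) = 10.360563; p = √p² = 3.218783; φ = atan2(−cos α − cos β, d + sin α + sin β) − atan2(−2, p) = 0.739751 rad; t = (φ − α) mod 2π = 4.158418 rad, q = (φ − β) mod 2π = 2.037843 rad → L = 6.6·(4.158418 + 3.218783 + 2.037843) = 6.6·9.415043 = 62.139286 m
RSL: p² = d² − 2 + 2cos(α−β) − 2d(sin α + sin β) = 22.537808; p = √p² = 4.747400; φ = atan2(cos α + cos β, d − sin α − sin β) − atan2(2, p) = -0.533558 rad; t = (α − φ) mod 2π = 3.398077 rad, q = (β − φ) mod 2π = 5.518652 rad → L = 6.6·(3.398077 + 4.747400 + 5.518652) = 6.6·13.664129 = 90.183252 m
RLR: c = (6 − d² + 2cos(α−β) + 2d(sin α − sin β))/8 = -0.452445; p = 2π − arccos c = 4.242884 rad; φ = atan2(cos α − cos β, d − sin α + sin β) = -0.369541 rad; t = (α − φ + p/2) mod 2π = 5.355502 rad, q = (α − β − t + p) mod 2π = 3.049992 rad → L = 6.6·(5.355502 + 4.242884 + 3.049992) = 6.6·12.648379 = 83.479298 m
LRL: c = (6 − d² + 2cos(α−β) − 2d(sin α − sin β))/8 = -3.182350, |c| > 1 → infeasible
Shortest: RSR with L = 49.970960 m ≈ 49.9710 m

49.9710 m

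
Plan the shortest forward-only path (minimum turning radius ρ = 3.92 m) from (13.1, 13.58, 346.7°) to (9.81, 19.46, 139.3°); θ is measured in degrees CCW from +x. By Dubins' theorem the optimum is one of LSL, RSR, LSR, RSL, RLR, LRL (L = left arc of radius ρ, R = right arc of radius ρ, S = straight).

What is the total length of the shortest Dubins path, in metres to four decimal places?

24.0715 m

Let ψ = atan2(Δy, Δx) = atan2(5.88, -3.29) = 119.2281° be the start→goal bearing.
Normalize: d = |goal − start| / ρ = 6.737841/3.92 = 1.718837, α = (θ_start − ψ) mod 360° = 227.4719° = 3.970134 rad, β = (θ_goal − ψ) mod 360° = 20.0719° = 0.350322 rad.
Common terms: sin α = -0.736946, cos α = -0.675951, sin β = 0.343200, cos β = 0.939262, cos(α−β) = -0.887815, d² = 2.954401. Work in radians in the unit-radius frame; every candidate has L = ρ·(t + p + q).
LSL: p² = 2 + d² − 2cos(α−β) + 2d(sin α − sin β) = 3.016840; p = √p² = 1.736905; φ = atan2(cos β − cos α, d + sin α − sin β) = 1.194243 rad; t = (φ − α) mod 2π = 3.507294 rad, q = (β − φ) mod 2π = 5.439264 rad → L = 3.92·(3.507294 + 1.736905 + 5.439264) = 3.92·10.683463 = 41.879175 m
RSR: p² = 2 + d² − 2cos(α−β) + 2d(sin β − sin α) = 10.443222; p = √p² = 3.231597; φ = atan2(cos α − cos β, d − sin α + sin β) = -0.523390 rad; t = (α − φ) mod 2π = 4.493524 rad, q = (φ − β) mod 2π = 5.409474 rad → L = 3.92·(4.493524 + 3.231597 + 5.409474) = 3.92·13.134596 = 51.487615 m
LSR: p² = d² − 2 + 2cos(α−β) + 2d(sin α + sin β) = -2.174803 < 0 → infeasible
RSL: p² = d² − 2 + 2cos(α−β) − 2d(sin α + sin β) = 0.532342; p = √p² = 0.729618; φ = atan2(cos α + cos β, d − sin α − sin β) − atan2(2, p) = -1.096990 rad; t = (α − φ) mod 2π = 5.067125 rad, q = (β − φ) mod 2π = 1.447312 rad → L = 3.92·(5.067125 + 0.729618 + 1.447312) = 3.92·7.244054 = 28.396692 m
RLR: c = (6 − d² + 2cos(α−β) + 2d(sin α − sin β))/8 = -0.305403; p = 2π − arccos c = 4.402028 rad; φ = atan2(cos α − cos β, d − sin α + sin β) = -0.523390 rad; t = (α − φ + p/2) mod 2π = 0.411353 rad, q = (α − β − t + p) mod 2π = 1.327303 rad → L = 3.92·(0.411353 + 4.402028 + 1.327303) = 3.92·6.140683 = 24.071476 m
LRL: c = (6 − d² + 2cos(α−β) − 2d(sin α − sin β))/8 = 0.622895; p = 2π − arccos c = 5.384827 rad; φ = atan2(cos β − cos α, d + sin α − sin β) = 1.194243 rad; t = (φ − α + p/2) mod 2π = 6.199707 rad, q = (β − α − t + p) mod 2π = 1.848492 rad → L = 3.92·(6.199707 + 5.384827 + 1.848492) = 3.92·13.433026 = 52.657462 m
Shortest: RLR with L = 24.071476 m ≈ 24.0715 m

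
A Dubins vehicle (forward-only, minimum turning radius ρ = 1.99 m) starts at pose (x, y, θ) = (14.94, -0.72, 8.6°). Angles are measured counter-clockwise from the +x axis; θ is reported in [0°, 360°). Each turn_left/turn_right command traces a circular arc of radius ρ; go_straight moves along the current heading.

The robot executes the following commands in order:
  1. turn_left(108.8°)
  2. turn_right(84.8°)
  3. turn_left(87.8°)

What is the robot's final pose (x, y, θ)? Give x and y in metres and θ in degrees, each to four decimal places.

set_pose: (x, y, θ) = (14.9400, -0.7200, 8.6000°), ρ = 1.99
turn_left(108.8°): centre at ρ to the left, rotate +108.8° → (16.4092, 2.1634, 117.4000°)
turn_right(84.8°): centre at ρ to the right, rotate −84.8° → (17.1038, 4.7557, 32.6000°)
turn_left(87.8°): centre at ρ to the left, rotate +87.8° → (17.7480, 7.4392, 120.4000°)

(17.7480, 7.4392, 120.4000°)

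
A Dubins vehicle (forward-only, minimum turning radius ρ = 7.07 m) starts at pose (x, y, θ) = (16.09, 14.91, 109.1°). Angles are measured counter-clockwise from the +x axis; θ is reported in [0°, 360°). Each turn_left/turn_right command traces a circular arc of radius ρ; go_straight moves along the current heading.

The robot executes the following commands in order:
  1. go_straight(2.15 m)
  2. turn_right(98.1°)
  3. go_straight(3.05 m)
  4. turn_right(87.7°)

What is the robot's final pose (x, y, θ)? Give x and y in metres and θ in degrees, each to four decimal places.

(31.9416, 21.4635, 283.3000°)

set_pose: (x, y, θ) = (16.0900, 14.9100, 109.1000°), ρ = 7.07
go_straight(2.15): x += 2.15·cos θ, y += 2.15·sin θ → (15.3865, 16.9416, 109.1000°)
turn_right(98.1°): centre at ρ to the right, rotate −98.1° → (20.7183, 26.1952, 11.0000°)
go_straight(3.05): x += 3.05·cos θ, y += 3.05·sin θ → (23.7122, 26.7771, 11.0000°)
turn_right(87.7°): centre at ρ to the right, rotate −87.7° → (31.9416, 21.4635, -76.7000° ≡ 283.3000°)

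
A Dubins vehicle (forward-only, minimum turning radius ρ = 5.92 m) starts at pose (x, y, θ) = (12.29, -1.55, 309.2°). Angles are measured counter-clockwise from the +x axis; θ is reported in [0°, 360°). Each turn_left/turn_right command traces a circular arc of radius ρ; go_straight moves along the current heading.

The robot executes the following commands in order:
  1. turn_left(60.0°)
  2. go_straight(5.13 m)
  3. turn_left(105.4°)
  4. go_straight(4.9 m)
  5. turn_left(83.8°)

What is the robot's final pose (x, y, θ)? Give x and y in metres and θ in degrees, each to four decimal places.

(18.0333, 13.0844, 198.4000°)

set_pose: (x, y, θ) = (12.2900, -1.5500, 309.2000°), ρ = 5.92
turn_left(60.0°): centre at ρ to the left, rotate +60.0° → (17.8242, -3.6522, 369.2000° ≡ 9.2000°)
go_straight(5.13): x += 5.13·cos θ, y += 5.13·sin θ → (22.8882, -2.8320, 9.2000°)
turn_left(105.4°): centre at ρ to the left, rotate +105.4° → (27.3244, 5.4762, 114.6000°)
go_straight(4.9): x += 4.9·cos θ, y += 4.9·sin θ → (25.2846, 9.9314, 114.6000°)
turn_left(83.8°): centre at ρ to the left, rotate +83.8° → (18.0333, 13.0844, 198.4000°)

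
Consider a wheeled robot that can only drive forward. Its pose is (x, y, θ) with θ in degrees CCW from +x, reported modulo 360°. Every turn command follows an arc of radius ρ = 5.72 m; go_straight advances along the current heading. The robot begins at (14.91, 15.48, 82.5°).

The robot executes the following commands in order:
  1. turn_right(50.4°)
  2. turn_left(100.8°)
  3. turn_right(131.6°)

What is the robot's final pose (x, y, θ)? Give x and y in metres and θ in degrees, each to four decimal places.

set_pose: (x, y, θ) = (14.9100, 15.4800, 82.5000°), ρ = 5.72
turn_right(50.4°): centre at ρ to the right, rotate −50.4° → (17.5415, 19.5789, 32.1000°)
turn_left(100.8°): centre at ρ to the left, rotate +100.8° → (18.6920, 28.3182, 132.9000°)
turn_right(131.6°): centre at ρ to the right, rotate −131.6° → (22.7524, 37.9304, 1.3000°)

(22.7524, 37.9304, 1.3000°)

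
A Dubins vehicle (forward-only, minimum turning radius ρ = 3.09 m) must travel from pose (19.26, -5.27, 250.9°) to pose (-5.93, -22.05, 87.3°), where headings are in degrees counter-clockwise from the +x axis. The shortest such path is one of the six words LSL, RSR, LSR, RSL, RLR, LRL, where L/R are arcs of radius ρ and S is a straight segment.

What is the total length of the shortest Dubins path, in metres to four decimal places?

Let ψ = atan2(Δy, Δx) = atan2(-16.78, -25.19) = -146.3309° be the start→goal bearing.
Normalize: d = |goal − start| / ρ = 30.267218/3.09 = 9.795216, α = (θ_start − ψ) mod 360° = 37.2309° = 0.649802 rad, β = (θ_goal − ψ) mod 360° = 233.6309° = 4.077629 rad.
Common terms: sin α = 0.605029, cos α = 0.796203, sin β = -0.805214, cos β = -0.592984, cos(α−β) = -0.959314, d² = 95.946262. Work in radians in the unit-radius frame; every candidate has L = ρ·(t + p + q).
LSL: p² = 2 + d² − 2cos(α−β) + 2d(sin α − sin β) = 127.492162; p = √p² = 11.291243; φ = atan2(cos β − cos α, d + sin α − sin β) = -0.123345 rad; t = (φ − α) mod 2π = 5.510038 rad, q = (β − φ) mod 2π = 4.200974 rad → L = 3.09·(5.510038 + 11.291243 + 4.200974) = 3.09·21.002255 = 64.896967 m
RSR: p² = 2 + d² − 2cos(α−β) + 2d(sin β − sin α) = 72.237617; p = √p² = 8.499272; φ = atan2(cos α − cos β, d − sin α + sin β) = 0.164184 rad; t = (α − φ) mod 2π = 0.485618 rad, q = (φ − β) mod 2π = 2.369741 rad → L = 3.09·(0.485618 + 8.499272 + 2.369741) = 3.09·11.354630 = 35.085807 m
LSR: p² = d² − 2 + 2cos(α−β) + 2d(sin α + sin β) = 88.105923; p = √p² = 9.386476; φ = atan2(−cos α − cos β, d + sin α + sin β) − atan2(−2, p) = 0.188757 rad; t = (φ − α) mod 2π = 5.822140 rad, q = (φ − β) mod 2π = 2.394313 rad → L = 3.09·(5.822140 + 9.386476 + 2.394313) = 3.09·17.602928 = 54.393048 m
RSL: p² = d² − 2 + 2cos(α−β) − 2d(sin α + sin β) = 95.949344; p = √p² = 9.795374; φ = atan2(cos α + cos β, d − sin α − sin β) − atan2(2, p) = -0.181081 rad; t = (α − φ) mod 2π = 0.830884 rad, q = (β − φ) mod 2π = 4.258710 rad → L = 3.09·(0.830884 + 9.795374 + 4.258710) = 3.09·14.884967 = 45.994549 m
RLR: c = (6 − d² + 2cos(α−β) + 2d(sin α − sin β))/8 = -8.029702, |c| > 1 → infeasible
LRL: c = (6 − d² + 2cos(α−β) − 2d(sin α − sin β))/8 = -14.936520, |c| > 1 → infeasible
Shortest: RSR with L = 35.085807 m ≈ 35.0858 m

35.0858 m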